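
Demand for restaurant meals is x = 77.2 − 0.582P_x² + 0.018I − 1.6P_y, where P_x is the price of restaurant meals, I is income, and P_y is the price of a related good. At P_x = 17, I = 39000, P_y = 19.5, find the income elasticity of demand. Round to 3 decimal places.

1.211

Substituting, x = 77.2 − 0.582(17)² + 0.018(39000) − 1.6(19.5) = 77.2 − 168.198 + 702 − 31.2 = 579.802.
∂x/∂I = +0.018, so E_I = 0.018·(39000/579.802) ≈ 1.211.
E_I > 1: normal good (luxury).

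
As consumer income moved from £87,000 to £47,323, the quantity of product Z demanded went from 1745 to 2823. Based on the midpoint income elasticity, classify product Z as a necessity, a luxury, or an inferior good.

inferior

%ΔQ = (2823 − 1745)/[(1745+2823)/2] = 1078/2284 ≈ 0.4720.
%ΔM = (47,323 − 87,000)/[(87,000+47,323)/2] = -39677/67161.5 ≈ -0.5908.
E_I = %ΔQ/%ΔM ≈ -0.799.
E_I < 0: inferior good.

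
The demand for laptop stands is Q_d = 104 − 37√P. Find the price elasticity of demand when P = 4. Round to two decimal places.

-1.23

At P = 4, Q_d = 30.
dQ_d/dP = −37/(2√P) = −37/(2·2).
Point elasticity E = (dQ_d/dP)·(P/Q_d) = -9.25 × 4/30 ≈ -1.23.
|E| > 1, so demand is elastic at this price.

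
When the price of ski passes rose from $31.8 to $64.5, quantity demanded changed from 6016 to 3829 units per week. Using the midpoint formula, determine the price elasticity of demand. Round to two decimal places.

-0.65

%ΔQ = (3829 − 6016)/[(6016 + 3829)/2] = -2187/4922.5 ≈ -0.4443.
%Δp = (64.5 − 31.8)/[(31.8 + 64.5)/2] = 32.7/48.15 ≈ 0.6791.
Arc elasticity E = %ΔQ/%Δp ≈ -0.4443/0.6791 ≈ -0.65.
|E| < 1: demand is inelastic over this range.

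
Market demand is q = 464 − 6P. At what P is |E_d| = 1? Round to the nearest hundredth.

For linear demand q = a − bP, E = −bP/(a − bP). |E| = 1 ⇒ bP = a − bP ⇒ P = a/(2b).
P = 464/(2·6) ≈ 38.67.

38.67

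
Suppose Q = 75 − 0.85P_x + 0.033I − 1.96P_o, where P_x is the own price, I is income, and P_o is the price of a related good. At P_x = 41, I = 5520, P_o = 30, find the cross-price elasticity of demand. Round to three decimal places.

At the given point, Q = 75 − 0.85(41) + 0.033(5520) − 1.96(30) = 75 − 34.85 + 182.16 − 58.8 = 163.51.
∂Q/∂P_o = −1.96, so E_xy = -1.96·(30/163.51) ≈ -0.360.
E_xy < 0: the goods are complements.

-0.360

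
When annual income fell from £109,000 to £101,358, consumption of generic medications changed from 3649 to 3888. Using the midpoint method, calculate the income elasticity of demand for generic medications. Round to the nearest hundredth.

-0.87

%ΔQ = (3888 − 3649)/[(3649+3888)/2] = 239/3768.5 ≈ 0.0634.
%ΔM = (101,358 − 109,000)/[(109,000+101,358)/2] = -7642/105179 ≈ -0.0727.
E_I = %ΔQ/%ΔM ≈ -0.87.
E_I < 0: inferior good.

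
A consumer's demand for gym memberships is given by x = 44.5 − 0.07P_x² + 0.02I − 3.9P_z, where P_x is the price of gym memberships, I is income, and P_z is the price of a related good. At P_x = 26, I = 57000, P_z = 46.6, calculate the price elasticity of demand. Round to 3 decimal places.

-0.099

At the given point, x = 44.5 − 0.07(26)² + 0.02(57000) − 3.9(46.6) = 44.5 − 47.32 + 1140 − 181.74 = 955.44.
∂x/∂P_x = −2·0.07·P_x = -3.64, so E_p = -3.64·(26/955.44) ≈ -0.099.
|E_p| < 1: demand is inelastic.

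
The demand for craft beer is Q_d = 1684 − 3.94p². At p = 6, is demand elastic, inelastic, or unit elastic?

inelastic

At p = 6, Q_d = 1542.16.
dQ_d/dp = −2·3.94·p = −47.28.
Point elasticity E = (dQ_d/dp)·(p/Q_d) = -47.28 × 6/1542.16 ≈ -0.184.
|E| ≈ 0.184 < 1, so demand is inelastic.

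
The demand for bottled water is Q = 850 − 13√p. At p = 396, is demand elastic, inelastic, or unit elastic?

inelastic

At p = 396, Q = 591.3033.
dQ/dp = −13/(2√p) = −13/(2·19.8997).
Point elasticity E = (dQ/dp)·(p/Q) = -0.3266 × 396/591.3033 ≈ -0.219.
|E| ≈ 0.219 < 1, so demand is inelastic.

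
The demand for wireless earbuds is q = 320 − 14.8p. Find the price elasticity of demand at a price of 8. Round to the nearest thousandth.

At p = 8, q = 201.6.
dq/dp = −14.8.
Point elasticity E = (dq/dp)·(p/q) = -14.8 × 8/201.6 ≈ -0.587.
|E| < 1, so demand is inelastic at this price.

-0.587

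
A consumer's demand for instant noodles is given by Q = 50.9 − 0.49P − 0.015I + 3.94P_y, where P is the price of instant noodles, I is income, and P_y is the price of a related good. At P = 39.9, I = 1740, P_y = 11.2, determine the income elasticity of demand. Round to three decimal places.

At the given point, Q = 50.9 − 0.49(39.9) − 0.015(1740) + 3.94(11.2) = 50.9 − 19.551 − 26.1 + 44.128 = 49.377.
∂Q/∂I = −0.015, so E_I = -0.015·(1740/49.377) ≈ -0.529.
E_I < 0: inferior good.

-0.529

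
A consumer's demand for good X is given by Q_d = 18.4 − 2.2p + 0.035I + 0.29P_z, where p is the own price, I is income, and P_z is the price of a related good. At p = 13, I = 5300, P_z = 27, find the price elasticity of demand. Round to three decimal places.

Q_d = 18.4 − 2.2(13) + 0.035(5300) + 0.29(27) = 18.4 − 28.6 + 185.5 + 7.83 = 183.13.
∂Q_d/∂p = −2.2, so E_p = (−2.2)·(13/183.13) ≈ -0.156.
|E_p| < 1: demand is inelastic.

-0.156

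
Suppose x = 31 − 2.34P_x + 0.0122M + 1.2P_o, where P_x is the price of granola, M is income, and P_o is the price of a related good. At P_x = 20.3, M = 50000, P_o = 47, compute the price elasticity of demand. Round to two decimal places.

-0.07

Evaluating quantity at (P_x, M, P_o) gives x = 31 − 2.34(20.3) + 0.0122(50000) + 1.2(47) = 31 − 47.502 + 610 + 56.4 = 649.898.
∂x/∂P_x = −2.34, so E_p = (−2.34)·(20.3/649.898) ≈ -0.07.
|E_p| < 1: demand is inelastic.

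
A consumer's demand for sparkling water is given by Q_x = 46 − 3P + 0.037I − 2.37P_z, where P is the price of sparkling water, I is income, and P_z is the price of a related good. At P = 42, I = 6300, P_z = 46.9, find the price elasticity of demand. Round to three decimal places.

-3.004

At the given point, Q_x = 46 − 3(42) + 0.037(6300) − 2.37(46.9) = 46 − 126 + 233.1 − 111.153 = 41.947.
∂Q_x/∂P = −3, so E_p = (−3)·(42/41.947) ≈ -3.004.
|E_p| > 1: demand is elastic.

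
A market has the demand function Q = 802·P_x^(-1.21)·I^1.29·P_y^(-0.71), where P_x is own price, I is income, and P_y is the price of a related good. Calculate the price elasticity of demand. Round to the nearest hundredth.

For a Cobb–Douglas (constant-elasticity) form Q = A·P_x^α·…, the elasticity with respect to P_x equals the exponent α at every point.
Here the exponent on P_x is -1.21, so the price elasticity of demand is -1.21.

-1.21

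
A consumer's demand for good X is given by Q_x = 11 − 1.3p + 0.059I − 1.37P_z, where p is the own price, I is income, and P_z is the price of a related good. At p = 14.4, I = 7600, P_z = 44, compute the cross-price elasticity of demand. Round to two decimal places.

First evaluate Q_x: 11 − 1.3(14.4) + 0.059(7600) − 1.37(44) = 11 − 18.72 + 448.4 − 60.28 = 380.4.
∂Q_x/∂P_z = −1.37, so E_xy = -1.37·(44/380.4) ≈ -0.16.
E_xy < 0: the goods are complements.

-0.16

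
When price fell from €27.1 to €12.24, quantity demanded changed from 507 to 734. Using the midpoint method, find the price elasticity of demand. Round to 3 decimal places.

-0.484

%Δq = (734 − 507)/[(507 + 734)/2] = 227/620.5 ≈ 0.3658.
%Δp = (12.24 − 27.1)/[(27.1 + 12.24)/2] = -14.86/19.67 ≈ -0.7555.
Arc elasticity E = %Δq/%Δp ≈ 0.3658/-0.7555 ≈ -0.484.
|E| < 1: demand is inelastic over this range.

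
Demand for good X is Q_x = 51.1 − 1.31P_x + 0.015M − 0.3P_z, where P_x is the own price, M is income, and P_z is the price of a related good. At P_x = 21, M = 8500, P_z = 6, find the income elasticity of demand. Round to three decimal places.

Substituting, Q_x = 51.1 − 1.31(21) + 0.015(8500) − 0.3(6) = 51.1 − 27.51 + 127.5 − 1.8 = 149.29.
∂Q_x/∂M = +0.015, so E_I = 0.015·(8500/149.29) ≈ 0.854.
E_I ∈ (0,1): normal good (necessity).

0.854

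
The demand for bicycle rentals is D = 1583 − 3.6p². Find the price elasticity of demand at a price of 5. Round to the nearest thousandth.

-0.121

At p = 5, D = 1493.
dD/dp = −2·3.6·p = −36.
Point elasticity E = (dD/dp)·(p/D) = -36 × 5/1493 ≈ -0.121.
|E| < 1, so demand is inelastic at this price.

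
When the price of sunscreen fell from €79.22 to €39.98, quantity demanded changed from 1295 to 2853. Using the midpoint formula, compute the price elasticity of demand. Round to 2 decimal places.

%ΔQ = (2853 − 1295)/[(1295 + 2853)/2] = 1558/2074 ≈ 0.7512.
%Δp = (39.98 − 79.22)/[(79.22 + 39.98)/2] = -39.24/59.6 ≈ -0.6584.
Arc elasticity E = %ΔQ/%Δp ≈ 0.7512/-0.6584 ≈ -1.14.
|E| > 1: demand is elastic over this range.

-1.14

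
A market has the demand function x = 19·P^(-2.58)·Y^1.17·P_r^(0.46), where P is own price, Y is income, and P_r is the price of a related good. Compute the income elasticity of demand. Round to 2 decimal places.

1.17

For a Cobb–Douglas (constant-elasticity) form x = A·Y^α·…, the elasticity with respect to Y equals the exponent α at every point.
Here the exponent on Y is 1.17, so the income elasticity of demand is 1.17.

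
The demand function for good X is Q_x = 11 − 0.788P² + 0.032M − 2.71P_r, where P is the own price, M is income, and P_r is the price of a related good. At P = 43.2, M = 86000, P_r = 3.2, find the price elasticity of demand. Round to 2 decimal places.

-2.29

At the given point, Q_x = 11 − 0.788(43.2)² + 0.032(86000) − 2.71(3.2) = 11 − 1470.5971 + 2752 − 8.672 = 1283.7309.
∂Q_x/∂P = −2·0.788·P = -68.0832, so E_p = -68.0832·(43.2/1283.7309) ≈ -2.29.
|E_p| > 1: demand is elastic.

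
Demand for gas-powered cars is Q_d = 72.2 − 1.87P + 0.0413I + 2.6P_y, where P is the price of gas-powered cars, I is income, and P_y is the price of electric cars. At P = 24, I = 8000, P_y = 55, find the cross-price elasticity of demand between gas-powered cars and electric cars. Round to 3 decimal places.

At the given point, Q_d = 72.2 − 1.87(24) + 0.0413(8000) + 2.6(55) = 72.2 − 44.88 + 330.4 + 143 = 500.72.
∂Q_d/∂P_y = +2.6, so E_xy = 2.6·(55/500.72) ≈ 0.286.
E_xy > 0: the goods are substitutes.

0.286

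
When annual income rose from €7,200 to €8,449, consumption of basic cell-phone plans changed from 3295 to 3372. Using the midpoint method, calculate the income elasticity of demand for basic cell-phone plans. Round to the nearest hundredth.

%ΔQ = (3372 − 3295)/[(3295+3372)/2] = 77/3333.5 ≈ 0.0231.
%ΔY = (8,449 − 7,200)/[(7,200+8,449)/2] = 1249/7824.5 ≈ 0.1596.
E_I = %ΔQ/%ΔY ≈ 0.14.
E_I ∈ (0,1): normal good (necessity).

0.14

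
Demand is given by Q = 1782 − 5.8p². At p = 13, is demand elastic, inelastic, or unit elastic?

elastic

At p = 13, Q = 801.8.
dQ/dp = −2·5.8·p = −150.8.
Point elasticity E = (dQ/dp)·(p/Q) = -150.8 × 13/801.8 ≈ -2.445.
|E| ≈ 2.445 > 1, so demand is elastic.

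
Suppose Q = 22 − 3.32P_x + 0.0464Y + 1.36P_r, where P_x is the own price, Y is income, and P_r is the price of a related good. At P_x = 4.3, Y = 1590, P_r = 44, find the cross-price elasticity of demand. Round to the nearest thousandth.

0.423

Evaluating quantity at (P_x, Y, P_r) gives Q = 22 − 3.32(4.3) + 0.0464(1590) + 1.36(44) = 22 − 14.276 + 73.776 + 59.84 = 141.34.
∂Q/∂P_r = +1.36, so E_xy = 1.36·(44/141.34) ≈ 0.423.
E_xy > 0: the goods are substitutes.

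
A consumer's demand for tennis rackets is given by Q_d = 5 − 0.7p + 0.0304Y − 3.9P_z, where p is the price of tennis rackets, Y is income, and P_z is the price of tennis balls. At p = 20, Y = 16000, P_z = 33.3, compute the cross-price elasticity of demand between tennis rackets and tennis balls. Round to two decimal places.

-0.37

First evaluate Q_d: 5 − 0.7(20) + 0.0304(16000) − 3.9(33.3) = 5 − 14 + 486.4 − 129.87 = 347.53.
∂Q_d/∂P_z = −3.9, so E_xy = -3.9·(33.3/347.53) ≈ -0.37.
E_xy < 0: the goods are complements.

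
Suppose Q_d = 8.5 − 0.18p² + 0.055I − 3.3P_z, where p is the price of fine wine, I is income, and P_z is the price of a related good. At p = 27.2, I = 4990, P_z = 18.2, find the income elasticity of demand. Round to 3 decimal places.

Evaluating quantity at (p, I, P_z) gives Q_d = 8.5 − 0.18(27.2)² + 0.055(4990) − 3.3(18.2) = 8.5 − 133.1712 + 274.45 − 60.06 = 89.7188.
∂Q_d/∂I = +0.055, so E_I = 0.055·(4990/89.7188) ≈ 3.059.
E_I > 1: normal good (luxury).

3.059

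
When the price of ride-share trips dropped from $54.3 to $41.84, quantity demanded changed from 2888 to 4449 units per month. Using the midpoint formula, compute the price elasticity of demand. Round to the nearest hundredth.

-1.64

%Δq = (4449 − 2888)/[(2888 + 4449)/2] = 1561/3668.5 ≈ 0.4255.
%Δp = (41.84 − 54.3)/[(54.3 + 41.84)/2] = -12.46/48.07 ≈ -0.2592.
Arc elasticity E = %Δq/%Δp ≈ 0.4255/-0.2592 ≈ -1.64.
|E| > 1: demand is elastic over this range.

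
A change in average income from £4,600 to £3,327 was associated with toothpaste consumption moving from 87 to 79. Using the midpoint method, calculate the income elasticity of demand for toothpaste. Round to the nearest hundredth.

%ΔQ = (79 − 87)/[(87+79)/2] = -8/83 ≈ -0.0964.
%ΔI = (3,327 − 4,600)/[(4,600+3,327)/2] = -1273/3963.5 ≈ -0.3212.
E_I = %ΔQ/%ΔI ≈ 0.30.
E_I ∈ (0,1): normal good (necessity).

0.30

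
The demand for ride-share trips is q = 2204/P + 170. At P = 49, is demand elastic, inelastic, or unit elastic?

At P = 49, q = 214.9796.
dq/dP = −2204/P² = −0.918.
Point elasticity E = (dq/dP)·(P/q) = -0.918 × 49/214.9796 ≈ -0.209.
|E| ≈ 0.209 < 1, so demand is inelastic.

inelastic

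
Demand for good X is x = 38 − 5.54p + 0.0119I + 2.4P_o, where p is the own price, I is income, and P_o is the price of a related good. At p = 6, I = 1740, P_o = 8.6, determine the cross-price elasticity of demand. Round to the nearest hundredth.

0.45

At the given point, x = 38 − 5.54(6) + 0.0119(1740) + 2.4(8.6) = 38 − 33.24 + 20.706 + 20.64 = 46.106.
∂x/∂P_o = +2.4, so E_xy = 2.4·(8.6/46.106) ≈ 0.45.
E_xy > 0: the goods are substitutes.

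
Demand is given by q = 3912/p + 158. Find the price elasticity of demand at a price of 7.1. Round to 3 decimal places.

-0.777

At p = 7.1, q = 708.9859.
dq/dp = −3912/p² = −77.6037.
Point elasticity E = (dq/dp)·(p/q) = -77.6037 × 7.1/708.9859 ≈ -0.777.
|E| < 1, so demand is inelastic at this price.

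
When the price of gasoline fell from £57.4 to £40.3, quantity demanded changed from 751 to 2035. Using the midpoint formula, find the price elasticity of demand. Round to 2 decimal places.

%ΔQ = (2035 − 751)/[(751 + 2035)/2] = 1284/1393 ≈ 0.9218.
%ΔP = (40.3 − 57.4)/[(57.4 + 40.3)/2] = -17.1/48.85 ≈ -0.3501.
Arc elasticity E = %ΔQ/%ΔP ≈ 0.9218/-0.3501 ≈ -2.63.
|E| > 1: demand is elastic over this range.

-2.63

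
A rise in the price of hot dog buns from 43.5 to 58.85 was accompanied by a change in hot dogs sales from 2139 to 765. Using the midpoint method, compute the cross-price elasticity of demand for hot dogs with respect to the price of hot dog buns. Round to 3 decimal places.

-3.155

%ΔQ_x = (765 − 2139)/[(2139+765)/2] = -1374/1452 ≈ -0.9463.
%ΔP_y = (58.85 − 43.5)/[(43.5+58.85)/2] ≈ 0.3000.
E_xy = -0.9463/0.3000 ≈ -3.155.
E_xy < 0, so hot dogs and hot dog buns are complements.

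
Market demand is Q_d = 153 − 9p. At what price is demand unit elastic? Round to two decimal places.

For linear demand Q_d = a − bp, E = −bp/(a − bp). |E| = 1 ⇒ bp = a − bp ⇒ p = a/(2b).
p = 153/(2·9) = 8.50.

8.50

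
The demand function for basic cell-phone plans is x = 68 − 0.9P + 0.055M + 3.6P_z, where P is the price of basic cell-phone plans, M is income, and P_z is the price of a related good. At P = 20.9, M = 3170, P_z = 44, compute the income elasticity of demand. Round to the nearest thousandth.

0.456

x = 68 − 0.9(20.9) + 0.055(3170) + 3.6(44) = 68 − 18.81 + 174.35 + 158.4 = 381.94.
∂x/∂M = +0.055, so E_I = 0.055·(3170/381.94) ≈ 0.456.
E_I ∈ (0,1): normal good (necessity).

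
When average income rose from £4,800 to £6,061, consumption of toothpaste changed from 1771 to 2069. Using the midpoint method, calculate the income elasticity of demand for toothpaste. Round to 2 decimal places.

%ΔQ = (2069 − 1771)/[(1771+2069)/2] = 298/1920 ≈ 0.1552.
%ΔM = (6,061 − 4,800)/[(4,800+6,061)/2] = 1261/5430.5 ≈ 0.2322.
E_I = %ΔQ/%ΔM ≈ 0.67.
E_I ∈ (0,1): normal good (necessity).

0.67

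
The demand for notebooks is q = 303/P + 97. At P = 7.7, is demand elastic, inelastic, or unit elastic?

inelastic

At P = 7.7, q = 136.3506.
dq/dP = −303/P² = −5.1105.
Point elasticity E = (dq/dP)·(P/q) = -5.1105 × 7.7/136.3506 ≈ -0.289.
|E| ≈ 0.289 < 1, so demand is inelastic.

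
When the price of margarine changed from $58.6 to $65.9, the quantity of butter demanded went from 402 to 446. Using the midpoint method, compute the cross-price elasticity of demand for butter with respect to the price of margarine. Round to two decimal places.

%ΔQ_x = (446 − 402)/[(402+446)/2] = 44/424 ≈ 0.1038.
%ΔP_y = (65.9 − 58.6)/[(58.6+65.9)/2] ≈ 0.1173.
E_xy = 0.1038/0.1173 ≈ 0.88.
E_xy > 0, so butter and margarine are substitutes.

0.88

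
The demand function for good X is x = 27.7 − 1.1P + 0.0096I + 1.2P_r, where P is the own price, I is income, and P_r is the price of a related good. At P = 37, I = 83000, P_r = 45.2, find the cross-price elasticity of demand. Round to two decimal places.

0.06

x = 27.7 − 1.1(37) + 0.0096(83000) + 1.2(45.2) = 27.7 − 40.7 + 796.8 + 54.24 = 838.04.
∂x/∂P_r = +1.2, so E_xy = 1.2·(45.2/838.04) ≈ 0.06.
E_xy > 0: the goods are substitutes.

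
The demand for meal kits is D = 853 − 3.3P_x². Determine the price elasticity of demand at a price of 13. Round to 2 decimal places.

At P_x = 13, D = 295.3.
dD/dP_x = −2·3.3·P_x = −85.8.
Point elasticity E = (dD/dP_x)·(P_x/D) = -85.8 × 13/295.3 ≈ -3.78.
|E| > 1, so demand is elastic at this price.

-3.78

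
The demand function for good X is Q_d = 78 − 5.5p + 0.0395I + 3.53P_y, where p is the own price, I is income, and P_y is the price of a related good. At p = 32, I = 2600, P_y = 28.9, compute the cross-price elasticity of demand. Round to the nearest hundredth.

Evaluating quantity at (p, I, P_y) gives Q_d = 78 − 5.5(32) + 0.0395(2600) + 3.53(28.9) = 78 − 176 + 102.7 + 102.017 = 106.717.
∂Q_d/∂P_y = +3.53, so E_xy = 3.53·(28.9/106.717) ≈ 0.96.
E_xy > 0: the goods are substitutes.

0.96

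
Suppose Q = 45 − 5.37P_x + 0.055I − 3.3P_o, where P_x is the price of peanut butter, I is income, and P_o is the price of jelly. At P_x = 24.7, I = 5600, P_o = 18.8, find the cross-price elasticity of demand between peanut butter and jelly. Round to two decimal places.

At the given point, Q = 45 − 5.37(24.7) + 0.055(5600) − 3.3(18.8) = 45 − 132.639 + 308 − 62.04 = 158.321.
∂Q/∂P_o = −3.3, so E_xy = -3.3·(18.8/158.321) ≈ -0.39.
E_xy < 0: the goods are complements.

-0.39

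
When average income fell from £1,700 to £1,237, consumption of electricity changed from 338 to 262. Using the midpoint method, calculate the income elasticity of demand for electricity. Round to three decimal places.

%ΔQ = (262 − 338)/[(338+262)/2] = -76/300 ≈ -0.2533.
%ΔI = (1,237 − 1,700)/[(1,700+1,237)/2] = -463/1468.5 ≈ -0.3153.
E_I = %ΔQ/%ΔI ≈ 0.803.
E_I ∈ (0,1): normal good (necessity).

0.803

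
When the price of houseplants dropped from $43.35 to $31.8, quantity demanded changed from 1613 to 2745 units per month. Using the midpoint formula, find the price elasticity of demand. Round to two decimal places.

-1.69

%Δq = (2745 − 1613)/[(1613 + 2745)/2] = 1132/2179 ≈ 0.5195.
%Δp = (31.8 − 43.35)/[(43.35 + 31.8)/2] = -11.55/37.575 ≈ -0.3074.
Arc elasticity E = %Δq/%Δp ≈ 0.5195/-0.3074 ≈ -1.69.
|E| > 1: demand is elastic over this range.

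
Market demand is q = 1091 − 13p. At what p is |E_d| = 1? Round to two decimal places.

41.96

For linear demand q = a − bp, E = −bp/(a − bp). |E| = 1 ⇒ bp = a − bp ⇒ p = a/(2b).
p = 1091/(2·13) ≈ 41.96.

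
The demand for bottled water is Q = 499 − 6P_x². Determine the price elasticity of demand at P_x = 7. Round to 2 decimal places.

At P_x = 7, Q = 205.
dQ/dP_x = −2·6·P_x = −84.
Point elasticity E = (dQ/dP_x)·(P_x/Q) = -84 × 7/205 ≈ -2.87.
|E| > 1, so demand is elastic at this price.

-2.87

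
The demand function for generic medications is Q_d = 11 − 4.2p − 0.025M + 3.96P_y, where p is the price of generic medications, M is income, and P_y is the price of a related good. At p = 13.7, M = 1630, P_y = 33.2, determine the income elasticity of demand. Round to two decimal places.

Q_d = 11 − 4.2(13.7) − 0.025(1630) + 3.96(33.2) = 11 − 57.54 − 40.75 + 131.472 = 44.182.
∂Q_d/∂M = −0.025, so E_I = -0.025·(1630/44.182) ≈ -0.92.
E_I < 0: inferior good.

-0.92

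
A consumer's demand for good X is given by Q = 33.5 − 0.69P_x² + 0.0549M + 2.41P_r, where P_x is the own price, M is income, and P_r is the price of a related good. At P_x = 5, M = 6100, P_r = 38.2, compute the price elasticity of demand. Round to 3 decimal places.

First evaluate Q: 33.5 − 0.69(5)² + 0.0549(6100) + 2.41(38.2) = 33.5 − 17.25 + 334.89 + 92.062 = 443.202.
∂Q/∂P_x = −2·0.69·P_x = -6.9, so E_p = -6.9·(5/443.202) ≈ -0.078.
|E_p| < 1: demand is inelastic.

-0.078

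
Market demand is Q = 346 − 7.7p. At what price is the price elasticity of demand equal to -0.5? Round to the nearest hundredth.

14.98

Set −bp/(a − bp) = −0.5 ⇒ bp = 0.5(a − bp) ⇒ bp(1+0.5) = 0.5·a.
p = 0.5·346/(7.7·1.5) ≈ 14.98.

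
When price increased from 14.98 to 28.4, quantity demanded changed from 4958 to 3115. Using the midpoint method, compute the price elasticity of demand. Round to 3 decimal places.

%Δq = (3115 − 4958)/[(4958 + 3115)/2] = -1843/4036.5 ≈ -0.4566.
%Δp = (28.4 − 14.98)/[(14.98 + 28.4)/2] = 13.42/21.69 ≈ 0.6187.
Arc elasticity E = %Δq/%Δp ≈ -0.4566/0.6187 ≈ -0.738.
|E| < 1: demand is inelastic over this range.

-0.738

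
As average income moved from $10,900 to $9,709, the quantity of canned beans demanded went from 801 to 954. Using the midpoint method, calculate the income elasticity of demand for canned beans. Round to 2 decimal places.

%ΔQ = (954 − 801)/[(801+954)/2] = 153/877.5 ≈ 0.1744.
%ΔI = (9,709 − 10,900)/[(10,900+9,709)/2] = -1191/10304.5 ≈ -0.1156.
E_I = %ΔQ/%ΔI ≈ -1.51.
E_I < 0: inferior good.

-1.51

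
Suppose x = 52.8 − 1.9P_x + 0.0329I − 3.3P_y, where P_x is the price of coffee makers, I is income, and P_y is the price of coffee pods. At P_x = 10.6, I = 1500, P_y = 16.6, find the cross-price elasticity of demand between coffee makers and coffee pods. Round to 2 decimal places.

At the given point, x = 52.8 − 1.9(10.6) + 0.0329(1500) − 3.3(16.6) = 52.8 − 20.14 + 49.35 − 54.78 = 27.23.
∂x/∂P_y = −3.3, so E_xy = -3.3·(16.6/27.23) ≈ -2.01.
E_xy < 0: the goods are complements.

-2.01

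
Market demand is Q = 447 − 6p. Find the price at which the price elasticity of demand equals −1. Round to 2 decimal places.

For linear demand Q = a − bp, E = −bp/(a − bp). |E| = 1 ⇒ bp = a − bp ⇒ p = a/(2b).
p = 447/(2·6) = 37.25.

37.25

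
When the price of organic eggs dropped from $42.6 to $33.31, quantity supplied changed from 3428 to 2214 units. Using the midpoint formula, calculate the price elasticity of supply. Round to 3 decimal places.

1.758

%ΔQ = (2214 − 3428)/[(3428 + 2214)/2] = -1214/2821 ≈ -0.4303.
%ΔP = (33.31 − 42.6)/[(42.6 + 33.31)/2] = -9.29/37.955 ≈ -0.2448.
Arc elasticity E = %ΔQ/%ΔP ≈ -0.4303/-0.2448 ≈ 1.758.
|E| > 1: supply is elastic over this range.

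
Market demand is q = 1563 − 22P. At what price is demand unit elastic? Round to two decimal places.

35.52

For linear demand q = a − bP, E = −bP/(a − bP). |E| = 1 ⇒ bP = a − bP ⇒ P = a/(2b).
P = 1563/(2·22) ≈ 35.52.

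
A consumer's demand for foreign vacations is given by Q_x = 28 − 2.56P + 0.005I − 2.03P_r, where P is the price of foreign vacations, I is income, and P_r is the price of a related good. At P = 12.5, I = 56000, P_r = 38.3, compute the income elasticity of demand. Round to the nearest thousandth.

1.412

Q_x = 28 − 2.56(12.5) + 0.005(56000) − 2.03(38.3) = 28 − 32 + 280 − 77.749 = 198.251.
∂Q_x/∂I = +0.005, so E_I = 0.005·(56000/198.251) ≈ 1.412.
E_I > 1: normal good (luxury).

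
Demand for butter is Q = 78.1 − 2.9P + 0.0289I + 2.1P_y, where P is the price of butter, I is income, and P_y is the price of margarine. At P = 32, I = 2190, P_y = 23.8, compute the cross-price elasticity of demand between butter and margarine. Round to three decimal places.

Q = 78.1 − 2.9(32) + 0.0289(2190) + 2.1(23.8) = 78.1 − 92.8 + 63.291 + 49.98 = 98.571.
∂Q/∂P_y = +2.1, so E_xy = 2.1·(23.8/98.571) ≈ 0.507.
E_xy > 0: the goods are substitutes.

0.507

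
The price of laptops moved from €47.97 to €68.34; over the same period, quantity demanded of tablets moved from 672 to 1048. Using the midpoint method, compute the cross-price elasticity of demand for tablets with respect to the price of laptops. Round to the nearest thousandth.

%ΔQ_x = (1048 − 672)/[(672+1048)/2] = 376/860 ≈ 0.4372.
%ΔP_y = (68.34 − 47.97)/[(47.97+68.34)/2] ≈ 0.3503.
E_xy = 0.4372/0.3503 ≈ 1.248.
E_xy > 0, so tablets and laptops are substitutes.

1.248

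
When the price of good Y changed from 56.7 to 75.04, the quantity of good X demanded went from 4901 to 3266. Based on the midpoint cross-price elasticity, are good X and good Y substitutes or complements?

%ΔQ_x = (3266 − 4901)/[(4901+3266)/2] = -1635/4083.5 ≈ -0.4004.
%ΔP_y = (75.04 − 56.7)/[(56.7+75.04)/2] ≈ 0.2784.
E_xy = -0.4004/0.2784 ≈ -1.438.
E_xy < 0, so the goods are complements.

complements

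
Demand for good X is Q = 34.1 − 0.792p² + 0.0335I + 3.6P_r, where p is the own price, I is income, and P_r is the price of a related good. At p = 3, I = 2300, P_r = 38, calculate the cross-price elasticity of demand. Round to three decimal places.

At the given point, Q = 34.1 − 0.792(3)² + 0.0335(2300) + 3.6(38) = 34.1 − 7.128 + 77.05 + 136.8 = 240.822.
∂Q/∂P_r = +3.6, so E_xy = 3.6·(38/240.822) ≈ 0.568.
E_xy > 0: the goods are substitutes.

0.568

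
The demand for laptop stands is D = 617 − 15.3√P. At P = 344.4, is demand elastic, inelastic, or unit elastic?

inelastic

At P = 344.4, D = 333.0623.
dD/dP = −15.3/(2√P) = −15.3/(2·18.558).
Point elasticity E = (dD/dP)·(P/D) = -0.4122 × 344.4/333.0623 ≈ -0.426.
|E| ≈ 0.426 < 1, so demand is inelastic.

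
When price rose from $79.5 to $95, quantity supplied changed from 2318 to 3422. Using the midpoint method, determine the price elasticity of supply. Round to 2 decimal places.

%ΔQ = (3422 − 2318)/[(2318 + 3422)/2] = 1104/2870 ≈ 0.3847.
%ΔP = (95 − 79.5)/[(79.5 + 95)/2] = 15.5/87.25 ≈ 0.1777.
Arc elasticity E = %ΔQ/%ΔP ≈ 0.3847/0.1777 ≈ 2.17.
|E| > 1: supply is elastic over this range.

2.17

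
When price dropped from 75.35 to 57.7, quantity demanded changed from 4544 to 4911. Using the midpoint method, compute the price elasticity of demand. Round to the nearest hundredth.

-0.29

%ΔQ = (4911 − 4544)/[(4544 + 4911)/2] = 367/4727.5 ≈ 0.0776.
%Δp = (57.7 − 75.35)/[(75.35 + 57.7)/2] = -17.65/66.525 ≈ -0.2653.
Arc elasticity E = %ΔQ/%Δp ≈ 0.0776/-0.2653 ≈ -0.29.
|E| < 1: demand is inelastic over this range.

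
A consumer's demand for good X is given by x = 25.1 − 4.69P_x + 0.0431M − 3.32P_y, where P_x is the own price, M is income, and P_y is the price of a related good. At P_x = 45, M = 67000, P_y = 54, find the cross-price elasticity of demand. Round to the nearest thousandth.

-0.071

Evaluating quantity at (P_x, M, P_y) gives x = 25.1 − 4.69(45) + 0.0431(67000) − 3.32(54) = 25.1 − 211.05 + 2887.7 − 179.28 = 2522.47.
∂x/∂P_y = −3.32, so E_xy = -3.32·(54/2522.47) ≈ -0.071.
E_xy < 0: the goods are complements.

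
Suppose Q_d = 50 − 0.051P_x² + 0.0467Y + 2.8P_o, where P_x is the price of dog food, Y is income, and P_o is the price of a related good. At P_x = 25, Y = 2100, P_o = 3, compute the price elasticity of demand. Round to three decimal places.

-0.512

Substituting, Q_d = 50 − 0.051(25)² + 0.0467(2100) + 2.8(3) = 50 − 31.875 + 98.07 + 8.4 = 124.595.
∂Q_d/∂P_x = −2·0.051·P_x = -2.55, so E_p = -2.55·(25/124.595) ≈ -0.512.
|E_p| < 1: demand is inelastic.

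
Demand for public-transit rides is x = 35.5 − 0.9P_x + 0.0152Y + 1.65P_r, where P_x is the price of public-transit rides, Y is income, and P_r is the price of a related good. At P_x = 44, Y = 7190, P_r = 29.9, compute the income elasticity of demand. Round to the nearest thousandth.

At the given point, x = 35.5 − 0.9(44) + 0.0152(7190) + 1.65(29.9) = 35.5 − 39.6 + 109.288 + 49.335 = 154.523.
∂x/∂Y = +0.0152, so E_I = 0.0152·(7190/154.523) ≈ 0.707.
E_I ∈ (0,1): normal good (necessity).

0.707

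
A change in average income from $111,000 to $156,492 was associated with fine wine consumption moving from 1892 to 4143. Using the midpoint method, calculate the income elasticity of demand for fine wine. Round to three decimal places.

2.193

%ΔQ = (4143 − 1892)/[(1892+4143)/2] = 2251/3017.5 ≈ 0.7460.
%ΔM = (156,492 − 111,000)/[(111,000+156,492)/2] = 45492/133746 ≈ 0.3401.
E_I = %ΔQ/%ΔM ≈ 2.193.
E_I > 1: normal good (luxury).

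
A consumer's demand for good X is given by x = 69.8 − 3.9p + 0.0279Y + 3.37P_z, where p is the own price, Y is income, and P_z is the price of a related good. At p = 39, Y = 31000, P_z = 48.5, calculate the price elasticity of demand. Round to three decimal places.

-0.161

First evaluate x: 69.8 − 3.9(39) + 0.0279(31000) + 3.37(48.5) = 69.8 − 152.1 + 864.9 + 163.445 = 946.045.
∂x/∂p = −3.9, so E_p = (−3.9)·(39/946.045) ≈ -0.161.
|E_p| < 1: demand is inelastic.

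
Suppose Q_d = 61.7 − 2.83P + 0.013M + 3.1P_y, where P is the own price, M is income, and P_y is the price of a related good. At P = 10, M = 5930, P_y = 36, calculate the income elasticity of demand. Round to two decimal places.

First evaluate Q_d: 61.7 − 2.83(10) + 0.013(5930) + 3.1(36) = 61.7 − 28.3 + 77.09 + 111.6 = 222.09.
∂Q_d/∂M = +0.013, so E_I = 0.013·(5930/222.09) ≈ 0.35.
E_I ∈ (0,1): normal good (necessity).

0.35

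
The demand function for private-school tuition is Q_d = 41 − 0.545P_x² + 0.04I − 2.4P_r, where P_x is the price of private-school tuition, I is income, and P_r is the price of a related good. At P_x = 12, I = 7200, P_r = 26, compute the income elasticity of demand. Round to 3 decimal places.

1.531

Q_d = 41 − 0.545(12)² + 0.04(7200) − 2.4(26) = 41 − 78.48 + 288 − 62.4 = 188.12.
∂Q_d/∂I = +0.04, so E_I = 0.04·(7200/188.12) ≈ 1.531.
E_I > 1: normal good (luxury).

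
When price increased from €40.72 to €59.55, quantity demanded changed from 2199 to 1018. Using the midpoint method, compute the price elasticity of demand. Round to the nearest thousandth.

-1.955

%Δq = (1018 − 2199)/[(2199 + 1018)/2] = -1181/1608.5 ≈ -0.7342.
%ΔP = (59.55 − 40.72)/[(40.72 + 59.55)/2] = 18.83/50.135 ≈ 0.3756.
Arc elasticity E = %Δq/%ΔP ≈ -0.7342/0.3756 ≈ -1.955.
|E| > 1: demand is elastic over this range.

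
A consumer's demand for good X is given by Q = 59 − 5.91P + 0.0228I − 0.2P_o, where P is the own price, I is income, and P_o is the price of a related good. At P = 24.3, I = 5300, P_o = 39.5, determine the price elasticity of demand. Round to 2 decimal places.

First evaluate Q: 59 − 5.91(24.3) + 0.0228(5300) − 0.2(39.5) = 59 − 143.613 + 120.84 − 7.9 = 28.327.
∂Q/∂P = −5.91, so E_p = (−5.91)·(24.3/28.327) ≈ -5.07.
|E_p| > 1: demand is elastic.

-5.07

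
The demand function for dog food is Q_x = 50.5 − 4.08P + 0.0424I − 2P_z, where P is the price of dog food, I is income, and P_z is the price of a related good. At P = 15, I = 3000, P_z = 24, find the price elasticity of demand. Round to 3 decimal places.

-0.893

Substituting, Q_x = 50.5 − 4.08(15) + 0.0424(3000) − 2(24) = 50.5 − 61.2 + 127.2 − 48 = 68.5.
∂Q_x/∂P = −4.08, so E_p = (−4.08)·(15/68.5) ≈ -0.893.
|E_p| < 1: demand is inelastic.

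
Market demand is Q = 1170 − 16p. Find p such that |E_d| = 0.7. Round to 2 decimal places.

30.11

Set −bp/(a − bp) = −0.7 ⇒ bp = 0.7(a − bp) ⇒ bp(1+0.7) = 0.7·a.
p = 0.7·1170/(16·1.7) ≈ 30.11.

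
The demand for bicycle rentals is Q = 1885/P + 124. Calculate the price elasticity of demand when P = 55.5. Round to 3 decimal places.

At P = 55.5, Q = 157.964.
dQ/dP = −1885/P² = −0.612.
Point elasticity E = (dQ/dP)·(P/Q) = -0.612 × 55.5/157.964 ≈ -0.215.
|E| < 1, so demand is inelastic at this price.

-0.215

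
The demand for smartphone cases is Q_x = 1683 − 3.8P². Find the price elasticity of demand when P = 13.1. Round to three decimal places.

At P = 13.1, Q_x = 1030.882.
dQ_x/dP = −2·3.8·P = −99.56.
Point elasticity E = (dQ_x/dP)·(P/Q_x) = -99.56 × 13.1/1030.882 ≈ -1.265.
|E| > 1, so demand is elastic at this price.

-1.265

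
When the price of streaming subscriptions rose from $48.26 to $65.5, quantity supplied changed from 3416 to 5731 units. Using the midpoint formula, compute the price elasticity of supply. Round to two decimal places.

1.67

%Δq = (5731 − 3416)/[(3416 + 5731)/2] = 2315/4573.5 ≈ 0.5062.
%Δp = (65.5 − 48.26)/[(48.26 + 65.5)/2] = 17.24/56.88 ≈ 0.3031.
Arc elasticity E = %Δq/%Δp ≈ 0.5062/0.3031 ≈ 1.67.
|E| > 1: supply is elastic over this range.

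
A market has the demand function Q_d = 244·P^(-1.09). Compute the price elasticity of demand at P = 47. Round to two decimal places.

For a Cobb–Douglas (constant-elasticity) form Q_d = A·P^α·…, the elasticity with respect to P equals the exponent α at every point.
Here the exponent on P is -1.09, so the price elasticity of demand is -1.09.

-1.09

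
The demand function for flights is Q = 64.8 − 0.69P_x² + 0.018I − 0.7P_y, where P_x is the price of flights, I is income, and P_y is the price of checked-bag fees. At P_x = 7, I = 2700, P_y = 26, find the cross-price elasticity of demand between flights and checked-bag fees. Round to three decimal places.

-0.296

Substituting, Q = 64.8 − 0.69(7)² + 0.018(2700) − 0.7(26) = 64.8 − 33.81 + 48.6 − 18.2 = 61.39.
∂Q/∂P_y = −0.7, so E_xy = -0.7·(26/61.39) ≈ -0.296.
E_xy < 0: the goods are complements.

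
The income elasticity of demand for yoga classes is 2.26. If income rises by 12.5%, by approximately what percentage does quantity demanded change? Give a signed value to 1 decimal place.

28.3

%ΔQ ≈ E × %ΔI = (2.26) × (12.5%) ≈ 28.3%.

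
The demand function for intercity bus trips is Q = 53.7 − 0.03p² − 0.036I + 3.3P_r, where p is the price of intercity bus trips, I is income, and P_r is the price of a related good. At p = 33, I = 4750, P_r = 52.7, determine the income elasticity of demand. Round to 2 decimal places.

First evaluate Q: 53.7 − 0.03(33)² − 0.036(4750) + 3.3(52.7) = 53.7 − 32.67 − 171 + 173.91 = 23.94.
∂Q/∂I = −0.036, so E_I = -0.036·(4750/23.94) ≈ -7.14.
E_I < 0: inferior good.

-7.14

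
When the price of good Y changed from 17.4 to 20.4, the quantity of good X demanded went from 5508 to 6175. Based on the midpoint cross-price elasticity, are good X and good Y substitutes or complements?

substitutes

%ΔQ_x = (6175 − 5508)/[(5508+6175)/2] = 667/5841.5 ≈ 0.1142.
%ΔP_y = (20.4 − 17.4)/[(17.4+20.4)/2] ≈ 0.1587.
E_xy = 0.1142/0.1587 ≈ 0.719.
E_xy > 0, so the goods are substitutes.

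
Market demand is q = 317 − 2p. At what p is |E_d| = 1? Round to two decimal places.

79.25

For linear demand q = a − bp, E = −bp/(a − bp). |E| = 1 ⇒ bp = a − bp ⇒ p = a/(2b).
p = 317/(2·2) = 79.25.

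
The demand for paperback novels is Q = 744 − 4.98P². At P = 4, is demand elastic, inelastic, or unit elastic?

inelastic

At P = 4, Q = 664.32.
dQ/dP = −2·4.98·P = −39.84.
Point elasticity E = (dQ/dP)·(P/Q) = -39.84 × 4/664.32 ≈ -0.240.
|E| ≈ 0.240 < 1, so demand is inelastic.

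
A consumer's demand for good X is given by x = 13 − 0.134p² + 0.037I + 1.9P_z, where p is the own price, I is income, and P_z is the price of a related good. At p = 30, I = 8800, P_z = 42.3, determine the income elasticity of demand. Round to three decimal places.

1.091

x = 13 − 0.134(30)² + 0.037(8800) + 1.9(42.3) = 13 − 120.6 + 325.6 + 80.37 = 298.37.
∂x/∂I = +0.037, so E_I = 0.037·(8800/298.37) ≈ 1.091.
E_I > 1: normal good (luxury).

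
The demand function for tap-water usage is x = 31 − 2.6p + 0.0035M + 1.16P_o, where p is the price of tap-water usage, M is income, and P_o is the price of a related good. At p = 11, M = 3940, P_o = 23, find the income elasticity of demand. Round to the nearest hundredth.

First evaluate x: 31 − 2.6(11) + 0.0035(3940) + 1.16(23) = 31 − 28.6 + 13.79 + 26.68 = 42.87.
∂x/∂M = +0.0035, so E_I = 0.0035·(3940/42.87) ≈ 0.32.
E_I ∈ (0,1): normal good (necessity).

0.32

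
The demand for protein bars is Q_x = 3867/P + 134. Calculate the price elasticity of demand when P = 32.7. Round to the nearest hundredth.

At P = 32.7, Q_x = 252.2569.
dQ_x/dP = −3867/P² = −3.6164.
Point elasticity E = (dQ_x/dP)·(P/Q_x) = -3.6164 × 32.7/252.2569 ≈ -0.47.
|E| < 1, so demand is inelastic at this price.

-0.47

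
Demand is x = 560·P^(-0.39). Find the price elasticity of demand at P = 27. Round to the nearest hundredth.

For a Cobb–Douglas (constant-elasticity) form x = A·P^α·…, the elasticity with respect to P equals the exponent α at every point.
Here the exponent on P is -0.39, so the price elasticity of demand is -0.39.

-0.39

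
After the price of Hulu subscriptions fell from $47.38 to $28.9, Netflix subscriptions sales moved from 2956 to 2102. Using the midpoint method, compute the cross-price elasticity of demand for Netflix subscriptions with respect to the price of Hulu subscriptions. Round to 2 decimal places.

%ΔQ_x = (2102 − 2956)/[(2956+2102)/2] = -854/2529 ≈ -0.3377.
%ΔP_y = (28.9 − 47.38)/[(47.38+28.9)/2] ≈ -0.4845.
E_xy = -0.3377/-0.4845 ≈ 0.70.
E_xy > 0, so Netflix subscriptions and Hulu subscriptions are substitutes.

0.70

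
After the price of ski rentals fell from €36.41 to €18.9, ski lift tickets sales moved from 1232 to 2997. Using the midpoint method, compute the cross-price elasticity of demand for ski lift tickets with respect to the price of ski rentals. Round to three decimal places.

%ΔQ_x = (2997 − 1232)/[(1232+2997)/2] = 1765/2114.5 ≈ 0.8347.
%ΔP_y = (18.9 − 36.41)/[(36.41+18.9)/2] ≈ -0.6332.
E_xy = 0.8347/-0.6332 ≈ -1.318.
E_xy < 0, so ski lift tickets and ski rentals are complements.

-1.318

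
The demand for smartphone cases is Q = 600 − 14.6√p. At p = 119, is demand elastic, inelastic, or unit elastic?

inelastic

At p = 119, Q = 440.7328.
dQ/dp = −14.6/(2√p) = −14.6/(2·10.9087).
Point elasticity E = (dQ/dp)·(p/Q) = -0.6692 × 119/440.7328 ≈ -0.181.
|E| ≈ 0.181 < 1, so demand is inelastic.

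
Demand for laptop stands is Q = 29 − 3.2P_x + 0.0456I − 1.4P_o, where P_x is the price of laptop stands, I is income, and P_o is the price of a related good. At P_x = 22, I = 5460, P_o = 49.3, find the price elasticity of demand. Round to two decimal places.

-0.51

First evaluate Q: 29 − 3.2(22) + 0.0456(5460) − 1.4(49.3) = 29 − 70.4 + 248.976 − 69.02 = 138.556.
∂Q/∂P_x = −3.2, so E_p = (−3.2)·(22/138.556) ≈ -0.51.
|E_p| < 1: demand is inelastic.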